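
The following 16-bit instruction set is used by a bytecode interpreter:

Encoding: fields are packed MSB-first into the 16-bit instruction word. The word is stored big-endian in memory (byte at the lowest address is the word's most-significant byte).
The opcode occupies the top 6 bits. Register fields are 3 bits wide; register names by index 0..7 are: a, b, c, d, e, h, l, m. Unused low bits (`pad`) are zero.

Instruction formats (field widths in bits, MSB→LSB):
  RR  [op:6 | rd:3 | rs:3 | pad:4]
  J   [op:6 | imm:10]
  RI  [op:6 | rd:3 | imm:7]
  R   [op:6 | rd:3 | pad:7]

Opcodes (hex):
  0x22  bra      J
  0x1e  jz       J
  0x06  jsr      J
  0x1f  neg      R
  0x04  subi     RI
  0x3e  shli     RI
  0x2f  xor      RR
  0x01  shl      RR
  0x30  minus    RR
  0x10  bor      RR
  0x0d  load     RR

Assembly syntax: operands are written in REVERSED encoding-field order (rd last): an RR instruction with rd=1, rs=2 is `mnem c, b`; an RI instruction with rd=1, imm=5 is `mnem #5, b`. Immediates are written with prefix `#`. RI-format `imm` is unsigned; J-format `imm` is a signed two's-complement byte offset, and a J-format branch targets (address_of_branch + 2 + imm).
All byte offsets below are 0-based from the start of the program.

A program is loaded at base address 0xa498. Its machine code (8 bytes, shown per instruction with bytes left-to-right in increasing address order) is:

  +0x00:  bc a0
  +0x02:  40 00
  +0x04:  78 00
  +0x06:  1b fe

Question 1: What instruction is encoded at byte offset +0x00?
+0x00: bc a0 ⇒ word 0xbca0 (big)
  top 6b → 0x2f → xor [RR]
  rd: (w>>7)&0x7=0x1 → b
  rs: (w>>4)&0x7=0x2 → c

xor c, b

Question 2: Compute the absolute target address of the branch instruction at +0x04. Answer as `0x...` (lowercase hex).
+0x04: 78 00 ⇒ word 0x7800 (big)
  top 6b → 0x1e → jz [J]
  [9:0] imm=0 = #0
  target = base 0xa498 + off 0x04 + 2 + imm 0 = 0xa49e

0xa49e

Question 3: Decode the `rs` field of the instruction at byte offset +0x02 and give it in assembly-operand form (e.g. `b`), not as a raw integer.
+0x02: 40 00 ⇒ word 0x4000 (big)
  opcode bits[15:10]=0x10: bor/RR
  rd: (w>>7)&0x7=0x0 → a
  rs: (w>>4)&0x7=0x0 → a

a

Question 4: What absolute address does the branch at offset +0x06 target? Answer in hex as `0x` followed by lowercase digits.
[06] 1b fe → 0x1bfe
  top 6b → 0x6 → jsr [J]
  imm@[9:0]=0x3fe (s10→-2) ⇒ #-2
  target = base 0xa498 + off 0x06 + 2 + imm -2 = 0xa49e

0xa49e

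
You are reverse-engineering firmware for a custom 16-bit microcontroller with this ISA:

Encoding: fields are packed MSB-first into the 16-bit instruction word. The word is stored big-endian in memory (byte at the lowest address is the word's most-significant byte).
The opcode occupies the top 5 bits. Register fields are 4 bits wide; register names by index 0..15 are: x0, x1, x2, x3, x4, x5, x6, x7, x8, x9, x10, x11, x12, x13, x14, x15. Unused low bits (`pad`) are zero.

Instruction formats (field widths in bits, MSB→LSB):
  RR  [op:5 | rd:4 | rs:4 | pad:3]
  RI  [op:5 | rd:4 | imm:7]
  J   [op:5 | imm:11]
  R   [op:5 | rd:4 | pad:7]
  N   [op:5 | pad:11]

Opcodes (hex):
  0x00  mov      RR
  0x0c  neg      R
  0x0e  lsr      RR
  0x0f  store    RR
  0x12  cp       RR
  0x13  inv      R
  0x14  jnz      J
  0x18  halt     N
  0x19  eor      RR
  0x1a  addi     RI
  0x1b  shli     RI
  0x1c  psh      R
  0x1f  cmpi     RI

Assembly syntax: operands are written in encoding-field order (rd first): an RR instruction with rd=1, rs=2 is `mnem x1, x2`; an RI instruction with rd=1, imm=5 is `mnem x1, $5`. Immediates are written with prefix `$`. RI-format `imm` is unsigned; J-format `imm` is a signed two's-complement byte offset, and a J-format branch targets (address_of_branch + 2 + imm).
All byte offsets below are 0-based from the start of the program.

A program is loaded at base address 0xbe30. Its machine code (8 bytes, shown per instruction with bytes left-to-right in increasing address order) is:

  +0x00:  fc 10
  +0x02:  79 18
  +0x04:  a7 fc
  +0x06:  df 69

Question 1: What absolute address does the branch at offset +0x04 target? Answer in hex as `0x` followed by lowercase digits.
+0x04: a7 fc ⇒ word 0xa7fc (big)
  opcode bits[15:11]=0x14: jnz/J
  imm: (w>>0)&0x7ff=0x7fc (s11→-4) → $-4
  target = base 0xbe30 + off 0x04 + 2 + imm -4 = 0xbe32

0xbe32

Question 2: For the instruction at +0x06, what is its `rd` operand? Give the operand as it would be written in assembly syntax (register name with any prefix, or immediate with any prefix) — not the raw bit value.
x14

+0x06: df 69 ⇒ word 0xdf69 (big)
  op=0xdf69>>11=0x1b ⇒ shli (RI)
  [10:7] rd=14 = x14
  [6:0] imm=105 = $105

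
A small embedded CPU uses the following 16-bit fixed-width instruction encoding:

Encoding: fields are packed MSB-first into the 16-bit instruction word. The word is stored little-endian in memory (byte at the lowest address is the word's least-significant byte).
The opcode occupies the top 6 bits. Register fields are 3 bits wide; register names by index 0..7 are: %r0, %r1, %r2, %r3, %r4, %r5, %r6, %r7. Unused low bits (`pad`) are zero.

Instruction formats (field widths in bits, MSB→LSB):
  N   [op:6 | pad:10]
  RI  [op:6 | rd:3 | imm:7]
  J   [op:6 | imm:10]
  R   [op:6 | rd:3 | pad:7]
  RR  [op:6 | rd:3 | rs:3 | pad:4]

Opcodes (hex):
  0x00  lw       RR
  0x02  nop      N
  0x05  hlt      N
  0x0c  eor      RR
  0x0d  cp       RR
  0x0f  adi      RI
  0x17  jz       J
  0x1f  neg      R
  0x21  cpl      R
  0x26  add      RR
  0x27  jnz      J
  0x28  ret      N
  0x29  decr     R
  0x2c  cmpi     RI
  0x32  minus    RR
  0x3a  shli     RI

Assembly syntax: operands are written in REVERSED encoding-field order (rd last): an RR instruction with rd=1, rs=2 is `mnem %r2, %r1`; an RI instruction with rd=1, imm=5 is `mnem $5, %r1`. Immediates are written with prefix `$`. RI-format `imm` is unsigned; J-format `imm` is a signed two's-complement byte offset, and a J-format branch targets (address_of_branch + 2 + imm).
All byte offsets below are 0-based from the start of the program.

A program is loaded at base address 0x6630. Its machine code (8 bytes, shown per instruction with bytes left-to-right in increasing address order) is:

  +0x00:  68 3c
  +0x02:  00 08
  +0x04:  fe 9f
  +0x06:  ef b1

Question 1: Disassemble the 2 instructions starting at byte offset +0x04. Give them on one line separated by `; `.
+0x04: fe 9f ⇒ word 0x9ffe (little)
  opcode bits[15:10]=0x27: jnz/J
  imm: (w>>0)&0x3ff=0x3fe (s10→-2) → $-2
+0x06: ef b1 ⇒ word 0xb1ef (little)
  opcode bits[15:10]=0x2c: cmpi/RI
  rd: (w>>7)&0x7=0x3 → %r3
  imm: (w>>0)&0x7f=0x6f → $111

jnz $-2; cmpi $111, %r3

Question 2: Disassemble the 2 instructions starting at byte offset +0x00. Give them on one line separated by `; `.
off 0x00: read 68 3c as little → 0x3c68
  opcode bits[15:10]=0xf: adi/RI
  rd@[9:7]=0x0 ⇒ %r0
  imm@[6:0]=0x68 ⇒ $104
off 0x02: read 00 08 as little → 0x0800
  opcode bits[15:10]=0x2: nop/N

adi $104, %r0; nop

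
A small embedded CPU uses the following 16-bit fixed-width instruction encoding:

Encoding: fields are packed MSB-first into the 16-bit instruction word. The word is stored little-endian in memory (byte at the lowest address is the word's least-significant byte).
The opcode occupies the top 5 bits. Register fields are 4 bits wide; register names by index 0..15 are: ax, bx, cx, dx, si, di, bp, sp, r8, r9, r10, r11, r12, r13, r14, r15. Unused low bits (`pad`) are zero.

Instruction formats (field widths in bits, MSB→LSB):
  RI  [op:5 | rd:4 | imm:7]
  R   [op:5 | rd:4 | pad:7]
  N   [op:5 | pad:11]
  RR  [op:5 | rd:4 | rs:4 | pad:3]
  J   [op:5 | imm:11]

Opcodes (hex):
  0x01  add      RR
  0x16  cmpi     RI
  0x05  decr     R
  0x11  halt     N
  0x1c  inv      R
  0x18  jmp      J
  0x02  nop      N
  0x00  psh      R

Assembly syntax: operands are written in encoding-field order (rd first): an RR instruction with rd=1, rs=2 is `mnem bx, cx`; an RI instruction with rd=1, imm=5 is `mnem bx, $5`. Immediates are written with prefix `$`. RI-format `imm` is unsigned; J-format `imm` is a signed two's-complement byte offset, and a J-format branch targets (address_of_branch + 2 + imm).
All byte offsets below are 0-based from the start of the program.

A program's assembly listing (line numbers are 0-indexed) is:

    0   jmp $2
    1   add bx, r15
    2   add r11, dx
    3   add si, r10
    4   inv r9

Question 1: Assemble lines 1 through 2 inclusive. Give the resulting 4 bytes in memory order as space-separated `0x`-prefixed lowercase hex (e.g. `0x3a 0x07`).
0xf8 0x08 0x98 0x0d

line 1 (add): pack op=0x1:5|rd=1:4|rs=15:4|pad=0:3 = 0x08f8; little→ f8 08
line 2 (add): pack op=0x1:5|rd=11:4|rs=3:4|pad=0:3 = 0x0d98; little→ 98 0d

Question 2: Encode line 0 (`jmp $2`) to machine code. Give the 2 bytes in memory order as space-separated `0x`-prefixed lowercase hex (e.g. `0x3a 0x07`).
0x02 0xc0

line 0 (jmp): pack op=0x18:5|imm=2:11 = 0xc002; little→ 02 c0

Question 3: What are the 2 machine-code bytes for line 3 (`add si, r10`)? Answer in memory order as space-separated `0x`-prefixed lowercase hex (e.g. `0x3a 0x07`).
3. add fields op=0x1:5|rd=4:4|rs=10:4|pad=0:3 → word 0a50h → 50 0a

0x50 0x0a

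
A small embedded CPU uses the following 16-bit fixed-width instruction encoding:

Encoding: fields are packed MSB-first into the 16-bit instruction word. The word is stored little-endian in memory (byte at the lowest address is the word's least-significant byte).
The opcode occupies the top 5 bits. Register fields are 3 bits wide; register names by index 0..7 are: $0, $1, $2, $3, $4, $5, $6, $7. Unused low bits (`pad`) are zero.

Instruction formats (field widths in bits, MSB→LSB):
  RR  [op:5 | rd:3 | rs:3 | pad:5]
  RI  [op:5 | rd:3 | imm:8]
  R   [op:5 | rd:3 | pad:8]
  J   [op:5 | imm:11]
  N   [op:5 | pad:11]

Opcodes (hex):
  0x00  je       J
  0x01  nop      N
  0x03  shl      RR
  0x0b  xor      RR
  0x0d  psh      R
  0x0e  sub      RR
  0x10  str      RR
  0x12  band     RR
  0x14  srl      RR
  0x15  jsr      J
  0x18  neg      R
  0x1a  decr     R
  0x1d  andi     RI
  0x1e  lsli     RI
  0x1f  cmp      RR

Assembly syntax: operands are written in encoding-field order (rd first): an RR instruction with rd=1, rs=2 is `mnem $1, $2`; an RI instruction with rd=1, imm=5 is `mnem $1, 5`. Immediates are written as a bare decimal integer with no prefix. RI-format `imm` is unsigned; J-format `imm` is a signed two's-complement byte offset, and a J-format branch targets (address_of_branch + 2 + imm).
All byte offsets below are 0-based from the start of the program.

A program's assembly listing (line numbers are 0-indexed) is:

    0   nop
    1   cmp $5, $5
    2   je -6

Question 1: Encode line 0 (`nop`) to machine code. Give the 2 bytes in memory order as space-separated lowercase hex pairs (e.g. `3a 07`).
0. nop fields op=0x1:5|pad=0:11 → word 0800h → 00 08

00 08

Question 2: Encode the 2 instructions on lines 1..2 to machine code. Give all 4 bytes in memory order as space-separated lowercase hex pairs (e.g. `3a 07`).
a0 fd fa 07

line 1 (cmp): pack op=0x1f:5|rd=5:3|rs=5:3|pad=0:5 = 0xfda0; little→ a0 fd
line 2 (je): pack op=0x0:5|imm=-6:11 = 0x07fa; little→ fa 07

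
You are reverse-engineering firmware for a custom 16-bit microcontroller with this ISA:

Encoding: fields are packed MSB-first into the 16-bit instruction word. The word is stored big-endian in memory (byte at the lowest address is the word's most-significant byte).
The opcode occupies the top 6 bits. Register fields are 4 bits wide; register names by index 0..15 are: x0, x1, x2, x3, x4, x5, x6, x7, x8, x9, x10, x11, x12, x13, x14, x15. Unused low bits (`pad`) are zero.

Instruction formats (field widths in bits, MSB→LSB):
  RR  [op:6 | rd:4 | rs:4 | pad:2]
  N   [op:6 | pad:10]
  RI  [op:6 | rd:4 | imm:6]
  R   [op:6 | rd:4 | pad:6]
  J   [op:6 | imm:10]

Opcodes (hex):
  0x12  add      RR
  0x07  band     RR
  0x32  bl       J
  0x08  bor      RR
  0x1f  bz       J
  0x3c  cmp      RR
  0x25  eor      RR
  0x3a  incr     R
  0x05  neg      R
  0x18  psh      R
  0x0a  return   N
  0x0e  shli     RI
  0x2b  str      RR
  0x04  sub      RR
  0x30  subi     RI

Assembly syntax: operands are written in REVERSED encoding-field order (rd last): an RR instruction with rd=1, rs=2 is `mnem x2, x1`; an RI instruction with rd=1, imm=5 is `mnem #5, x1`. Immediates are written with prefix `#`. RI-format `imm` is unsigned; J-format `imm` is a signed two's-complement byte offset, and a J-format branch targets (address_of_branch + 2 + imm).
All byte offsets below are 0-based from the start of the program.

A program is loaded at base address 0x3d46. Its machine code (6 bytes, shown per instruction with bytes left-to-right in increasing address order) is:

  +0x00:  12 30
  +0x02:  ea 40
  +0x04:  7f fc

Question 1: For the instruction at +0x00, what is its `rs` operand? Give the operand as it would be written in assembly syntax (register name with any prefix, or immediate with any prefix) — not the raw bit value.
@+00  big-endian(12 30) = 0x1230
  opcode bits[15:10]=0x4: sub/RR
  rd@[9:6]=0x8 ⇒ x8
  rs@[5:2]=0xc ⇒ x12

x12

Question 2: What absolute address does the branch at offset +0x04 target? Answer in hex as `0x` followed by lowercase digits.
[04] 7f fc → 0x7ffc
  op=0x7ffc>>10=0x1f ⇒ bz (J)
  [9:0] imm=1020 (s10→-4) = #-4
  target = base 0x3d46 + off 0x04 + 2 + imm -4 = 0x3d48

0x3d48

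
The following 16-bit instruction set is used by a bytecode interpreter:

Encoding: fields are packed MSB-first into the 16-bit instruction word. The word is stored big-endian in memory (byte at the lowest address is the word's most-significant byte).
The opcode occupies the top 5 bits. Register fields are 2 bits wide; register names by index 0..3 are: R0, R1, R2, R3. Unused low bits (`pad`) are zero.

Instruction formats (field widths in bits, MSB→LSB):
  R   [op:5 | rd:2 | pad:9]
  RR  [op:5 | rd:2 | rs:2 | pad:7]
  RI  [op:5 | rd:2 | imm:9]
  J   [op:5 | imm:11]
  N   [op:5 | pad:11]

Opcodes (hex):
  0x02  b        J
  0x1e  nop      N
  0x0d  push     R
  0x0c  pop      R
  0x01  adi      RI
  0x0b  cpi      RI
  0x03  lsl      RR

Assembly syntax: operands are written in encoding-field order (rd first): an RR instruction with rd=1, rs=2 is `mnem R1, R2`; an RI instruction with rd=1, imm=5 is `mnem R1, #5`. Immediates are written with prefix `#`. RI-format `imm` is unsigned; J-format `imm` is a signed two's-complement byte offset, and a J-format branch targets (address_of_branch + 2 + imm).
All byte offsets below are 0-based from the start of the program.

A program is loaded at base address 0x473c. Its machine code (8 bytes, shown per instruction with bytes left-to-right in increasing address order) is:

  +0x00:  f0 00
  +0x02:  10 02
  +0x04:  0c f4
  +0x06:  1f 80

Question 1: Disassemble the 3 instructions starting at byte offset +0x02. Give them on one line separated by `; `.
b #2; adi R2, #244; lsl R3, R3

+0x02: 10 02 ⇒ word 0x1002 (big)
  top 5b → 0x2 → b [J]
  imm@[10:0]=0x2 ⇒ #2
+0x04: 0c f4 ⇒ word 0x0cf4 (big)
  top 5b → 0x1 → adi [RI]
  rd@[10:9]=0x2 ⇒ R2
  imm@[8:0]=0xf4 ⇒ #244
+0x06: 1f 80 ⇒ word 0x1f80 (big)
  top 5b → 0x3 → lsl [RR]
  rd@[10:9]=0x3 ⇒ R3
  rs@[8:7]=0x3 ⇒ R3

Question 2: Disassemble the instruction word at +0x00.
@+00  big-endian(f0 00) = 0xf000
  opcode bits[15:11]=0x1e: nop/N

nop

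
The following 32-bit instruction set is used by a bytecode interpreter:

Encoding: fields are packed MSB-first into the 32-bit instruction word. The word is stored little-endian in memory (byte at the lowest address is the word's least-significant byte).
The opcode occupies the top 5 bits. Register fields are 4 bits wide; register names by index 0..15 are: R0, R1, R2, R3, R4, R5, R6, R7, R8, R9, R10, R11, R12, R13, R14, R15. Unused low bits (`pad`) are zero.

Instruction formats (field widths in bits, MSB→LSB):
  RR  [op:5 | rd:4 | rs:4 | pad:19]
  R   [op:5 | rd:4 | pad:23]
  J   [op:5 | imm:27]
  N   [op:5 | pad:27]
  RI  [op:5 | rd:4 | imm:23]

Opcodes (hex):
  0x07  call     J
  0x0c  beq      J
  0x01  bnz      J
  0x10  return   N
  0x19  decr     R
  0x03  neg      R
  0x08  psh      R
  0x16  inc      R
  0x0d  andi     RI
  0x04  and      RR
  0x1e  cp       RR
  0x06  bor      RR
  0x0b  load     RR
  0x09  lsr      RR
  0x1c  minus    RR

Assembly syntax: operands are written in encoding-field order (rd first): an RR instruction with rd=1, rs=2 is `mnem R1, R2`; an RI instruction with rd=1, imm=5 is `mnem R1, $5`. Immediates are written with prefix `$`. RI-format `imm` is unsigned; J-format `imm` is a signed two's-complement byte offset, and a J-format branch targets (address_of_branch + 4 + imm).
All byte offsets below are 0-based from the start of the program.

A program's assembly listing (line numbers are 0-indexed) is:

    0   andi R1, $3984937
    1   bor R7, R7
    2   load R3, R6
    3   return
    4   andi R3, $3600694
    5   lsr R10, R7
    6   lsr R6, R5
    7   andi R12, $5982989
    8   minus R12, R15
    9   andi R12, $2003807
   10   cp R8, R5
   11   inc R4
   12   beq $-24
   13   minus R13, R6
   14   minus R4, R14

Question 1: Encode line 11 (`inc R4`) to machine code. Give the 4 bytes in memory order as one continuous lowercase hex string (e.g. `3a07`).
11. inc fields op=0x16:5|rd=4:4|pad=0:23 → word b2000000h → 00 00 00 b2

000000b2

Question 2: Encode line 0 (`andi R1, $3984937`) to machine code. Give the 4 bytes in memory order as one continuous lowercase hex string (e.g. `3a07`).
29cebc68

L0: andi op=0xd:5|rd=1:4|imm=3984937:23 ⇒ 0x68bcce29 ⇒ little 29 ce bc 68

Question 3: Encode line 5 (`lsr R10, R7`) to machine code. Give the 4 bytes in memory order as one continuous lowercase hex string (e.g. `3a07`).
L5: lsr op=0x9:5|rd=10:4|rs=7:4|pad=0:19 ⇒ 0x4d380000 ⇒ little 00 00 38 4d

0000384d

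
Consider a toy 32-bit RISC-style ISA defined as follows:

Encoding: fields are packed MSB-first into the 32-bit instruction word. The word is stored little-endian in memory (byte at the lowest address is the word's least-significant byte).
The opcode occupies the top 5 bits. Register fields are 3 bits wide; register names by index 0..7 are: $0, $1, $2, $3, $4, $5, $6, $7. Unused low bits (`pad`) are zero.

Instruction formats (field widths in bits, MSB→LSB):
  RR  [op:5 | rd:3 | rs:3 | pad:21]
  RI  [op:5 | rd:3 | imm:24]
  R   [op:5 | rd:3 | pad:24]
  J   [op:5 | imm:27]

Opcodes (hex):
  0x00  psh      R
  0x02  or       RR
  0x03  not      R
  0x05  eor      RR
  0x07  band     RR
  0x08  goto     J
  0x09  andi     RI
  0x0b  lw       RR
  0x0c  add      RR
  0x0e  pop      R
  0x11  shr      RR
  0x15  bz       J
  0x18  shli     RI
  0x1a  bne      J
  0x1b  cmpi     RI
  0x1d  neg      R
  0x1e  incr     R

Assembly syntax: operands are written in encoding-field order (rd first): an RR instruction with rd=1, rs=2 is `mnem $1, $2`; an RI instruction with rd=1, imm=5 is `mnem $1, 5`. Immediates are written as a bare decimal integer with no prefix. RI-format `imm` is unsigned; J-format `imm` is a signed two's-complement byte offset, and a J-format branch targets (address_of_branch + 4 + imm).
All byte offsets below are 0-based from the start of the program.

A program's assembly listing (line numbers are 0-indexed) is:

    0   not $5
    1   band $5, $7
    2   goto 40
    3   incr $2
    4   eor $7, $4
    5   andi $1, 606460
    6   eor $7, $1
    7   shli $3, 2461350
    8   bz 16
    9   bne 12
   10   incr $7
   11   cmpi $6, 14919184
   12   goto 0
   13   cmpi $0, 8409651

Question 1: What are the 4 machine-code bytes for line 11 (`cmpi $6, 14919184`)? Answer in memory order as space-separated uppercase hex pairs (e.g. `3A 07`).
line 11 (cmpi): pack op=0x1b:5|rd=6:3|imm=14919184:24 = 0xdee3a610; little→ 10 a6 e3 de

10 A6 E3 DE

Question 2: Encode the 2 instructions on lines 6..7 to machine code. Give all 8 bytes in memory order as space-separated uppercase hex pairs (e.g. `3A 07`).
00 00 20 2F A6 8E 25 C3

L6: eor op=0x5:5|rd=7:3|rs=1:3|pad=0:21 ⇒ 0x2f200000 ⇒ little 00 00 20 2f
L7: shli op=0x18:5|rd=3:3|imm=2461350:24 ⇒ 0xc3258ea6 ⇒ little a6 8e 25 c3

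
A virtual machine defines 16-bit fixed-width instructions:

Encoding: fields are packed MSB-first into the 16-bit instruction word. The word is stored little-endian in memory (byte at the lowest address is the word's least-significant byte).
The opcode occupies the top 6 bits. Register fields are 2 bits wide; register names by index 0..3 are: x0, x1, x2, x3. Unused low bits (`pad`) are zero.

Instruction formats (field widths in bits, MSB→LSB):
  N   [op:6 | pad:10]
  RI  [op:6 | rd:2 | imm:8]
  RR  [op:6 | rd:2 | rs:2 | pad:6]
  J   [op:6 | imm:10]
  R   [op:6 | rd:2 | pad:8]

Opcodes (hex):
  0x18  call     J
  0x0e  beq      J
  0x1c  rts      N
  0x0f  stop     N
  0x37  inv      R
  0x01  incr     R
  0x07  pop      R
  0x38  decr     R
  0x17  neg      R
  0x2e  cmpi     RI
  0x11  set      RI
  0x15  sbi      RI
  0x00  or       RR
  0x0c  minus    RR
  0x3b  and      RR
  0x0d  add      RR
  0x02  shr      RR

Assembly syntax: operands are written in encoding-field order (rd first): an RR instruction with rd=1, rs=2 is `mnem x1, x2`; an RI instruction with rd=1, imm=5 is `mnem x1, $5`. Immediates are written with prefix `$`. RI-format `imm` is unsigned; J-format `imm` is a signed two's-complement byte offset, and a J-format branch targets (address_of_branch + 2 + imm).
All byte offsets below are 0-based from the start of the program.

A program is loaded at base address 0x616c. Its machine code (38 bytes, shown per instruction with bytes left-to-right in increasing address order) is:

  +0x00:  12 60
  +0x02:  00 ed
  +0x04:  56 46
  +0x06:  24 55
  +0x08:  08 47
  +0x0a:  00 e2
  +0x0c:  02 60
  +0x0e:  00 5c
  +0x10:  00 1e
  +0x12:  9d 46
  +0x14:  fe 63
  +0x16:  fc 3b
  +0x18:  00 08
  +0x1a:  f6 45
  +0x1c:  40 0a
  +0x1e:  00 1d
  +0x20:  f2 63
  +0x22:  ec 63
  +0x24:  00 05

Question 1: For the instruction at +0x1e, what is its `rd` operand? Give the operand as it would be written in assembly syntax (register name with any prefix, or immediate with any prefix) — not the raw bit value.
[1e] 00 1d → 0x1d00
  opcode bits[15:10]=0x7: pop/R
  [9:8] rd=1 = x1

x1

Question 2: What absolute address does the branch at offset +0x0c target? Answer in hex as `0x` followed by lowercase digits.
0x617c

[0c] 02 60 → 0x6002
  opcode bits[15:10]=0x18: call/J
  [9:0] imm=2 = $2
  target = base 0x616c + off 0x0c + 2 + imm 2 = 0x617c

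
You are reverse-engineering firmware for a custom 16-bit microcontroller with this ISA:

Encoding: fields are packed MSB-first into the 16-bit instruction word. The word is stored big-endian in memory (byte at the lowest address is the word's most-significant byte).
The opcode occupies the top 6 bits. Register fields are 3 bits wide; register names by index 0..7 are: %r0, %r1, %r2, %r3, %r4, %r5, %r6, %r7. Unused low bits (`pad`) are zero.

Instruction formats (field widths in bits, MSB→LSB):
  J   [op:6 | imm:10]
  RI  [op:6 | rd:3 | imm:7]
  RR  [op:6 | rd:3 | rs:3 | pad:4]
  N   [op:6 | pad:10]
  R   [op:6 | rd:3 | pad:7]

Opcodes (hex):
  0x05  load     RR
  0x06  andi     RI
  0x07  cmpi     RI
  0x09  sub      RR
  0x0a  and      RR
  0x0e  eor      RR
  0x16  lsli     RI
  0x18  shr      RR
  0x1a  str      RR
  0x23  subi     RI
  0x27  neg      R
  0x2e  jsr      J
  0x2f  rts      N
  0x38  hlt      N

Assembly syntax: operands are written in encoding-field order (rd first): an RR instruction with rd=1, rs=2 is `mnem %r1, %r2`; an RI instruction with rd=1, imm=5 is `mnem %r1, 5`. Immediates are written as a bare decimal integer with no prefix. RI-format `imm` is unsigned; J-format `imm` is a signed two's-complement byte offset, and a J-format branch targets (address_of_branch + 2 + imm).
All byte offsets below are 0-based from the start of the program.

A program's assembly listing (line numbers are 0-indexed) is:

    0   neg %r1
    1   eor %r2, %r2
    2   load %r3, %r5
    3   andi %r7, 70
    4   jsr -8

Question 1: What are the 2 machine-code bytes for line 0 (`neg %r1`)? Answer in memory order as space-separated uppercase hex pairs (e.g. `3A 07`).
9C 80

line 0 (neg): pack op=0x27:6|rd=1:3|pad=0:7 = 0x9c80; big→ 9c 80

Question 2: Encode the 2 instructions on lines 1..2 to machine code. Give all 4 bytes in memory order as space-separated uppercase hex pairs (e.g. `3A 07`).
39 20 15 D0

1. eor fields op=0xe:6|rd=2:3|rs=2:3|pad=0:4 → word 3920h → 39 20
2. load fields op=0x5:6|rd=3:3|rs=5:3|pad=0:4 → word 15d0h → 15 d0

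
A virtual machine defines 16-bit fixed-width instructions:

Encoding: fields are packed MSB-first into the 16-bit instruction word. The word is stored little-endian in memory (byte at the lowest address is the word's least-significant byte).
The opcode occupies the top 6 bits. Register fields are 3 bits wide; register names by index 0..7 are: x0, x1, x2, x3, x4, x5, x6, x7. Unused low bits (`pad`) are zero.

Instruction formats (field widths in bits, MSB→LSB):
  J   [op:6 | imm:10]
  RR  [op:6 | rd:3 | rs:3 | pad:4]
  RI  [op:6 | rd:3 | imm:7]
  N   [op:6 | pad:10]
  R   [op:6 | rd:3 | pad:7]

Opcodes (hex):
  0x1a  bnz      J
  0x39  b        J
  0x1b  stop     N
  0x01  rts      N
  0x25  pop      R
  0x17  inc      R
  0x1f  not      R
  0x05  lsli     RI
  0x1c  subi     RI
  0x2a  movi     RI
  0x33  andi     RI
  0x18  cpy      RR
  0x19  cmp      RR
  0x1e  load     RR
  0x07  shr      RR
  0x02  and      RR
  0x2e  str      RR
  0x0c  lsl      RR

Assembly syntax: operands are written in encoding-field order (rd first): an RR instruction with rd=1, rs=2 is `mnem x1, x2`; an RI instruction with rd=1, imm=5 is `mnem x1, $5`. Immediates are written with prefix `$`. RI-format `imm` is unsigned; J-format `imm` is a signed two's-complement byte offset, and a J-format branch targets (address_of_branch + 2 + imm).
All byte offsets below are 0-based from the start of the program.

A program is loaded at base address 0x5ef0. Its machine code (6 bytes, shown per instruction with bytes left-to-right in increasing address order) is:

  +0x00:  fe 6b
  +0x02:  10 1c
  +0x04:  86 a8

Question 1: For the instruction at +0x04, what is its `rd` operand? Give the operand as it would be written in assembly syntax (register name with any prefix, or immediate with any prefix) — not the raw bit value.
x1

@+04  little-endian(86 a8) = 0xa886
  top 6b → 0x2a → movi [RI]
  [9:7] rd=1 = x1
  [6:0] imm=6 = $6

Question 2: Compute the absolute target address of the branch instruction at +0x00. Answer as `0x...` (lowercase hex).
[00] fe 6b → 0x6bfe
  op=0x6bfe>>10=0x1a ⇒ bnz (J)
  imm@[9:0]=0x3fe (s10→-2) ⇒ $-2
  target = base 0x5ef0 + off 0x00 + 2 + imm -2 = 0x5ef0

0x5ef0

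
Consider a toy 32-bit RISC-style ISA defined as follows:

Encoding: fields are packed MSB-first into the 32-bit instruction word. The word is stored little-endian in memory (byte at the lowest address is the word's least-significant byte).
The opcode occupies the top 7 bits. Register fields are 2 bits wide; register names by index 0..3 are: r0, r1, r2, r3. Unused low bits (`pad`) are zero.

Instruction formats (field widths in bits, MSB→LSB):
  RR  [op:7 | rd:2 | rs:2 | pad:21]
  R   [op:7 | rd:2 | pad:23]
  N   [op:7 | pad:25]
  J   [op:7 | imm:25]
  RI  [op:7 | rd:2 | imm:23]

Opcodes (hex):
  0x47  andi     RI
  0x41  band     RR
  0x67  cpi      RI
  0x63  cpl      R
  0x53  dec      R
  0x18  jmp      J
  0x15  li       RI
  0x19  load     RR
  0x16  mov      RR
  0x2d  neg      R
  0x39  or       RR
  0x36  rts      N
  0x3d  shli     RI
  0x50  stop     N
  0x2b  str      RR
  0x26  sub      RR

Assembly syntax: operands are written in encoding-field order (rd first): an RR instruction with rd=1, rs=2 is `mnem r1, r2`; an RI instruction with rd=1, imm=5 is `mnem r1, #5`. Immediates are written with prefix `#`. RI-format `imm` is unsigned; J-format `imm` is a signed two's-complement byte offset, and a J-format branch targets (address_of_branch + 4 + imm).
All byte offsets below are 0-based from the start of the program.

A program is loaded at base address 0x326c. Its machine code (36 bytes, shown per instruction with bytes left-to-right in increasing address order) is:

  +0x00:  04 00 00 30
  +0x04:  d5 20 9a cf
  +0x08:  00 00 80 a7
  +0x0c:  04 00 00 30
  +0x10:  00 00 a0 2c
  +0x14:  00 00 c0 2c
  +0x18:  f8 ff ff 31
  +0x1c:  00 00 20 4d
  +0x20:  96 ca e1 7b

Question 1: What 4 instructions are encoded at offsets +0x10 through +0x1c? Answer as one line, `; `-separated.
+0x10: 00 00 a0 2c ⇒ word 0x2ca00000 (little)
  top 7b → 0x16 → mov [RR]
  rd: (w>>23)&0x3=0x1 → r1
  rs: (w>>21)&0x3=0x1 → r1
+0x14: 00 00 c0 2c ⇒ word 0x2cc00000 (little)
  top 7b → 0x16 → mov [RR]
  rd: (w>>23)&0x3=0x1 → r1
  rs: (w>>21)&0x3=0x2 → r2
+0x18: f8 ff ff 31 ⇒ word 0x31fffff8 (little)
  top 7b → 0x18 → jmp [J]
  imm: (w>>0)&0x1ffffff=0x1fffff8 (s25→-8) → #-8
+0x1c: 00 00 20 4d ⇒ word 0x4d200000 (little)
  top 7b → 0x26 → sub [RR]
  rd: (w>>23)&0x3=0x2 → r2
  rs: (w>>21)&0x3=0x1 → r1

mov r1, r1; mov r1, r2; jmp #-8; sub r2, r1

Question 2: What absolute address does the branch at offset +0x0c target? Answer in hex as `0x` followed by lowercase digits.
off 0x0c: read 04 00 00 30 as little → 0x30000004
  top 7b → 0x18 → jmp [J]
  [24:0] imm=4 = #4
  target = base 0x326c + off 0x0c + 4 + imm 4 = 0x3280

0x3280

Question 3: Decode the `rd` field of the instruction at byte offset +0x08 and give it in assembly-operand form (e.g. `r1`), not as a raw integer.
r3

+0x08: 00 00 80 a7 ⇒ word 0xa7800000 (little)
  top 7b → 0x53 → dec [R]
  rd: (w>>23)&0x3=0x3 → r3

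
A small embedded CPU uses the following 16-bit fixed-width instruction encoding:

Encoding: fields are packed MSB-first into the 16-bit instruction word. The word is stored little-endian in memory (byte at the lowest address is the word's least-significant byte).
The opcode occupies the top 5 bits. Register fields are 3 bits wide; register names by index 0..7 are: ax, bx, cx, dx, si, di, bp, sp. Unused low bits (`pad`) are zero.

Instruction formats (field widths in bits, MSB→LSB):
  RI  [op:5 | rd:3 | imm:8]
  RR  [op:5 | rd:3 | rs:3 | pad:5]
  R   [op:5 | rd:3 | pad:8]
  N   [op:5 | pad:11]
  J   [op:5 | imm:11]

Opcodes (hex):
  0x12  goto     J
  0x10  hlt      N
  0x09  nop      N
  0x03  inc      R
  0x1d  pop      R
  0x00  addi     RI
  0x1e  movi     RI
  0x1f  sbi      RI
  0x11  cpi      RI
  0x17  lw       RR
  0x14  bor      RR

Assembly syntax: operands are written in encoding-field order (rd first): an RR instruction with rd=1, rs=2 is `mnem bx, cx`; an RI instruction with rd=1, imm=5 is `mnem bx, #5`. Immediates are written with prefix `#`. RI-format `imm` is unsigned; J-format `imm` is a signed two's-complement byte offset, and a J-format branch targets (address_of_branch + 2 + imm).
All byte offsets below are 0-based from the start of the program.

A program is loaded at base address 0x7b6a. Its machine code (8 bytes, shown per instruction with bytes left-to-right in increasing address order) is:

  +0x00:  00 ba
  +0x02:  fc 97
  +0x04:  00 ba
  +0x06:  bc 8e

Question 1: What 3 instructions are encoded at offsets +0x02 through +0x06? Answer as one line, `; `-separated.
goto #-4; lw cx, ax; cpi bp, #188

+0x02: fc 97 ⇒ word 0x97fc (little)
  opcode bits[15:11]=0x12: goto/J
  imm@[10:0]=0x7fc (s11→-4) ⇒ #-4
+0x04: 00 ba ⇒ word 0xba00 (little)
  opcode bits[15:11]=0x17: lw/RR
  rd@[10:8]=0x2 ⇒ cx
  rs@[7:5]=0x0 ⇒ ax
+0x06: bc 8e ⇒ word 0x8ebc (little)
  opcode bits[15:11]=0x11: cpi/RI
  rd@[10:8]=0x6 ⇒ bp
  imm@[7:0]=0xbc ⇒ #188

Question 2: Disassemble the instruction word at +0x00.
off 0x00: read 00 ba as little → 0xba00
  opcode bits[15:11]=0x17: lw/RR
  rd@[10:8]=0x2 ⇒ cx
  rs@[7:5]=0x0 ⇒ ax

lw cx, ax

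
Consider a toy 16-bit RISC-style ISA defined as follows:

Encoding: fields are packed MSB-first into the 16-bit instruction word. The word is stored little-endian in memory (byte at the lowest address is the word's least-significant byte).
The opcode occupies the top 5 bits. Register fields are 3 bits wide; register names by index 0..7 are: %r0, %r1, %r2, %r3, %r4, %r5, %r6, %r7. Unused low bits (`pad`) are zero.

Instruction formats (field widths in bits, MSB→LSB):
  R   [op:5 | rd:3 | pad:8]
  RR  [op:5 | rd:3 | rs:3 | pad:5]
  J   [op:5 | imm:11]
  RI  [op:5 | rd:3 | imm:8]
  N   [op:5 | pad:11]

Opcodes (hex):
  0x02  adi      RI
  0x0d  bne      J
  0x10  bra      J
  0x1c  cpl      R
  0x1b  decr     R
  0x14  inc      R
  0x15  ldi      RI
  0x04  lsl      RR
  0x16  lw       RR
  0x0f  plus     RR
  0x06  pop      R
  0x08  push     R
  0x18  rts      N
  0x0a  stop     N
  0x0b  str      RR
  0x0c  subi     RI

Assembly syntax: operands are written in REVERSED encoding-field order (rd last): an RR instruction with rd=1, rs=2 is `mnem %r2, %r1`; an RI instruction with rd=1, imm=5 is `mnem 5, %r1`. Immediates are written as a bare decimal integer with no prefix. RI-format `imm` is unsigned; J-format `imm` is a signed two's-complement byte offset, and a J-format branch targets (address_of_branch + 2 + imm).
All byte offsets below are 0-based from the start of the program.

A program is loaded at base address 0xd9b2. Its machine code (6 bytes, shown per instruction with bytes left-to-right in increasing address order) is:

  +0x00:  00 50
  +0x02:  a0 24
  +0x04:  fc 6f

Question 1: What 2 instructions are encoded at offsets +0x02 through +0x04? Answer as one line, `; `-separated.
+0x02: a0 24 ⇒ word 0x24a0 (little)
  opcode bits[15:11]=0x4: lsl/RR
  rd: (w>>8)&0x7=0x4 → %r4
  rs: (w>>5)&0x7=0x5 → %r5
+0x04: fc 6f ⇒ word 0x6ffc (little)
  opcode bits[15:11]=0xd: bne/J
  imm: (w>>0)&0x7ff=0x7fc (s11→-4) → -4

lsl %r5, %r4; bne -4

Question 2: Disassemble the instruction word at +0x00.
@+00  little-endian(00 50) = 0x5000
  opcode bits[15:11]=0xa: stop/N

stop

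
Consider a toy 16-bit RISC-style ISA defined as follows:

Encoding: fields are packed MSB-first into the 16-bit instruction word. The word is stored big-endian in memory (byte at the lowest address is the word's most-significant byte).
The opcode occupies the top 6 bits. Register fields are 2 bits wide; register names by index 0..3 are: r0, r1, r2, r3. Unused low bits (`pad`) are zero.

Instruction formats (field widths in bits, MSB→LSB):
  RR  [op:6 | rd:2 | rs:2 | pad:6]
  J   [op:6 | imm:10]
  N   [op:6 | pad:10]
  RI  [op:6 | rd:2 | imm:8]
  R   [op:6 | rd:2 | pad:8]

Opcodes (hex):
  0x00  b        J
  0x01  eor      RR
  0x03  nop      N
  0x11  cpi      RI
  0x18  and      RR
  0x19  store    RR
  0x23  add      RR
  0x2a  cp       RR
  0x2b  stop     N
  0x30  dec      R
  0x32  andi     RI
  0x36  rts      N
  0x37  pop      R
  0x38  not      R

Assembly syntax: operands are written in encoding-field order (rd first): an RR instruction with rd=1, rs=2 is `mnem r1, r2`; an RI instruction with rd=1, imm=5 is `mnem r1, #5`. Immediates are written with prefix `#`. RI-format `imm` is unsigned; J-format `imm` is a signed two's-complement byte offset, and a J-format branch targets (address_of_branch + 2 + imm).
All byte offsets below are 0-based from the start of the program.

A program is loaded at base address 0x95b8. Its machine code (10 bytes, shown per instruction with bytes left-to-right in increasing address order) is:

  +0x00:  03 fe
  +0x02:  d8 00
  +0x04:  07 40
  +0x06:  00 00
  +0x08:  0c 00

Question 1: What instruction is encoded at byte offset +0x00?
b #-2

off 0x00: read 03 fe as big → 0x03fe
  top 6b → 0x0 → b [J]
  [9:0] imm=1022 (s10→-2) = #-2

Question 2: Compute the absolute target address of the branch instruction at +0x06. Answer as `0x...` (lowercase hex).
[06] 00 00 → 0x0000
  op=0x0000>>10=0x0 ⇒ b (J)
  imm: (w>>0)&0x3ff=0x0 → #0
  target = base 0x95b8 + off 0x06 + 2 + imm 0 = 0x95c0

0x95c0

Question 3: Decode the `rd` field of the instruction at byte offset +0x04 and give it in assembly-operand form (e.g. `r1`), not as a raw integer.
@+04  big-endian(07 40) = 0x0740
  op=0x0740>>10=0x1 ⇒ eor (RR)
  [9:8] rd=3 = r3
  [7:6] rs=1 = r1

r3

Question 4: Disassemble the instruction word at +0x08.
off 0x08: read 0c 00 as big → 0x0c00
  op=0x0c00>>10=0x3 ⇒ nop (N)

nop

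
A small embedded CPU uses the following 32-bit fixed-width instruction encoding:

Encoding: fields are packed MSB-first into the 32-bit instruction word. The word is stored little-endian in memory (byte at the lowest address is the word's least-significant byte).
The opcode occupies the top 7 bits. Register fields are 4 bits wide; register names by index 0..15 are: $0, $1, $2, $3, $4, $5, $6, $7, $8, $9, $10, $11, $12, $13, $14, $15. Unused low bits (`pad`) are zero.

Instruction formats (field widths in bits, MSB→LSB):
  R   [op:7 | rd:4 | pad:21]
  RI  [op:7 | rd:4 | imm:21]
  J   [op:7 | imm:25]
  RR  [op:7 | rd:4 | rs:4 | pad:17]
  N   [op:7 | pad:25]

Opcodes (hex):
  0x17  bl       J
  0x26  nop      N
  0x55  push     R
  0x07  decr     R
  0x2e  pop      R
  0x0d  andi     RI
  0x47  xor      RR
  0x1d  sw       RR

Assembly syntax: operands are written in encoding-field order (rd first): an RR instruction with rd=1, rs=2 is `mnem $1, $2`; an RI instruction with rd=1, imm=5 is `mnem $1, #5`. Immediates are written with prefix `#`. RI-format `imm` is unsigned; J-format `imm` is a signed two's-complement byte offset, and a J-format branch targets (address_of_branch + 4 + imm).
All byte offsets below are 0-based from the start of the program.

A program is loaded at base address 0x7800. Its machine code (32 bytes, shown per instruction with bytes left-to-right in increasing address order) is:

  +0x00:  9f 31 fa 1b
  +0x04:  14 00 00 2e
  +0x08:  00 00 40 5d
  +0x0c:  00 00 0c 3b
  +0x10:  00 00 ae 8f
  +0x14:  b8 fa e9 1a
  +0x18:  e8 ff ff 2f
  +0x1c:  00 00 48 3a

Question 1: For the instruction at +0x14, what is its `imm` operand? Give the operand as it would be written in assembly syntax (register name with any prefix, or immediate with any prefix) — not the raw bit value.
@+14  little-endian(b8 fa e9 1a) = 0x1ae9fab8
  top 7b → 0xd → andi [RI]
  rd: (w>>21)&0xf=0x7 → $7
  imm: (w>>0)&0x1fffff=0x9fab8 → #654008

#654008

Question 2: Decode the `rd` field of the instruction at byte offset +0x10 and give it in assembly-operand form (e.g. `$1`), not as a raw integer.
$13

off 0x10: read 00 00 ae 8f as little → 0x8fae0000
  op=0x8fae0000>>25=0x47 ⇒ xor (RR)
  [24:21] rd=13 = $13
  [20:17] rs=7 = $7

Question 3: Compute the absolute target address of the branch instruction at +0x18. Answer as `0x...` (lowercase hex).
+0x18: e8 ff ff 2f ⇒ word 0x2fffffe8 (little)
  opcode bits[31:25]=0x17: bl/J
  imm@[24:0]=0x1ffffe8 (s25→-24) ⇒ #-24
  target = base 0x7800 + off 0x18 + 4 + imm -24 = 0x7804

0x7804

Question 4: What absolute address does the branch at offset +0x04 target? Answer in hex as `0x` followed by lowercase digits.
0x781c

+0x04: 14 00 00 2e ⇒ word 0x2e000014 (little)
  op=0x2e000014>>25=0x17 ⇒ bl (J)
  imm: (w>>0)&0x1ffffff=0x14 → #20
  target = base 0x7800 + off 0x04 + 4 + imm 20 = 0x781c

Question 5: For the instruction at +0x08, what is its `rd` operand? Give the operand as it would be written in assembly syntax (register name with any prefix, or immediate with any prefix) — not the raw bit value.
$10

off 0x08: read 00 00 40 5d as little → 0x5d400000
  opcode bits[31:25]=0x2e: pop/R
  rd: (w>>21)&0xf=0xa → $10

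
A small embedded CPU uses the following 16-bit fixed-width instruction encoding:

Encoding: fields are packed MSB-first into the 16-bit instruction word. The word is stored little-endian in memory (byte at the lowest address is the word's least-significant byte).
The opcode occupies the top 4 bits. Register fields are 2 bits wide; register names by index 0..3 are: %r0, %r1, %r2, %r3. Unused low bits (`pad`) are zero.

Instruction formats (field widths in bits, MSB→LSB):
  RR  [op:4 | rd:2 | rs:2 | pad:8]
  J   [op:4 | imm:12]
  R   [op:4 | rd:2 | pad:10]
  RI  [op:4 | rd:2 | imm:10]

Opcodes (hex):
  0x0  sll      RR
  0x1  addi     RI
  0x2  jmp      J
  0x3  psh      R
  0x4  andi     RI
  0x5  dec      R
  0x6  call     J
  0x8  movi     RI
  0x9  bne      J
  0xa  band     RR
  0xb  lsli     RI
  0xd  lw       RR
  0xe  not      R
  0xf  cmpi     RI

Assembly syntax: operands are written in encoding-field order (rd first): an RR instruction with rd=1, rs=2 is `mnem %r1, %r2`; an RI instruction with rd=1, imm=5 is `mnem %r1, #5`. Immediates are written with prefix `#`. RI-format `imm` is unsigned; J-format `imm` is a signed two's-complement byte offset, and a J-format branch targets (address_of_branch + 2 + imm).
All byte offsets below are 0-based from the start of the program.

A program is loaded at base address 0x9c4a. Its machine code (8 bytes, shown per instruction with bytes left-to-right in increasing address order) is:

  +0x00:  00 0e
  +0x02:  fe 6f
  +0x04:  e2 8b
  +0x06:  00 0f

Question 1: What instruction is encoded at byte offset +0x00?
sll %r3, %r2

@+00  little-endian(00 0e) = 0x0e00
  top 4b → 0x0 → sll [RR]
  [11:10] rd=3 = %r3
  [9:8] rs=2 = %r2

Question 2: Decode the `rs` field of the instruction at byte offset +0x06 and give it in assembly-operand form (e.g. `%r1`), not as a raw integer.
%r3

off 0x06: read 00 0f as little → 0x0f00
  opcode bits[15:12]=0x0: sll/RR
  rd@[11:10]=0x3 ⇒ %r3
  rs@[9:8]=0x3 ⇒ %r3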